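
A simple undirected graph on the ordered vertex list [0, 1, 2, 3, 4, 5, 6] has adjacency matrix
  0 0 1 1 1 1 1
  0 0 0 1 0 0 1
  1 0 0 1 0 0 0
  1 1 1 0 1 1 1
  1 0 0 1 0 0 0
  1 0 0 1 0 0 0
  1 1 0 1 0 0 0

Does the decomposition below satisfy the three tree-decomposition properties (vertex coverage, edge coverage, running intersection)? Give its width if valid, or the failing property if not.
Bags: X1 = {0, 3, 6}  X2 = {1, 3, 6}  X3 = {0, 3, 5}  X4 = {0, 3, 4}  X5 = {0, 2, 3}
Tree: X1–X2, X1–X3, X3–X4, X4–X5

Yes; width 2.

Checking the three conditions: (i) the bags cover all of {0, 1, 2, 3, 4, 5, 6}; (ii) for each edge, some bag contains both endpoints; (iii) the bags containing any fixed vertex form a subtree. All hold, so the decomposition is valid with width 3 − 1 = 2.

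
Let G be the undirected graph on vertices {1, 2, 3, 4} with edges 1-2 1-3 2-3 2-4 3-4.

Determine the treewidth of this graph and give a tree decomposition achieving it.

Every bag has size at most 3, so the width is 3 − 1 = 2 and tw(G) ≤ 2. For the lower bound, the 3 vertices {1, 2, 3} are pairwise adjacent, and any tree decomposition puts a clique entirely inside one bag — forcing width ≥ 2. Therefore the treewidth is 2.

Treewidth 2.
One such decomposition:
Bags: B1 = {1, 2, 3}  B2 = {2, 3, 4}
Tree: B1–B2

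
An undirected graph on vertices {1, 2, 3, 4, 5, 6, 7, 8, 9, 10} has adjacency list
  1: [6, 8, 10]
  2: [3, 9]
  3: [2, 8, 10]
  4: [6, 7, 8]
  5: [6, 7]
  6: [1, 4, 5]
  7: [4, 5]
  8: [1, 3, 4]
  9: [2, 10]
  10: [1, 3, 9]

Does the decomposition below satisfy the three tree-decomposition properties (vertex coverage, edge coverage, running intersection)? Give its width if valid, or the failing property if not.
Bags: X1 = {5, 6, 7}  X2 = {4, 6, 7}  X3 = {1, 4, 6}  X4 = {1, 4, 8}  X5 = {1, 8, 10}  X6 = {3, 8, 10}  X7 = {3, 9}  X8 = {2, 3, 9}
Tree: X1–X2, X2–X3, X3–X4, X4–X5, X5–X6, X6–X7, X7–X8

No — edge (10,9) lies in no bag.

A tree decomposition must satisfy three properties: every vertex lies in some bag; for every edge, both endpoints lie together in some bag; and for every vertex, the bags containing it form a connected subtree. Here edge (10,9) lies in no bag, so the decomposition is invalid.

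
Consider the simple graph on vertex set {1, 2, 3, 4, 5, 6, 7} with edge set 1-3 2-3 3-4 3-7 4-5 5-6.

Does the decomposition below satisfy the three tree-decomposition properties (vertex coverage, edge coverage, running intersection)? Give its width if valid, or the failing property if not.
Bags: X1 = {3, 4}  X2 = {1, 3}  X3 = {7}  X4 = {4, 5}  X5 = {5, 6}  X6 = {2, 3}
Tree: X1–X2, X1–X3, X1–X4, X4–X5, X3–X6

A tree decomposition must satisfy three properties: every vertex lies in some bag; for every edge, both endpoints lie together in some bag; and for every vertex, the bags containing it form a connected subtree. Here edge (3,7) lies in no bag, so the decomposition is invalid.

No — edge (3,7) lies in no bag.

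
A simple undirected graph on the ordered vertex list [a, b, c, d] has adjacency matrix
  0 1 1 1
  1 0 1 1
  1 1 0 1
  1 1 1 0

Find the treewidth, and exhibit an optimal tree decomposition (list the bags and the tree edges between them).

Treewidth 3.
One such decomposition:
Bags: B1 = {a, b, c, d}
Tree: (single bag)

With just one bag of size 4, the width is 4 − 1 = 3, so tw(G) ≤ 3. For the lower bound, the 4 vertices {a, b, c, d} are pairwise adjacent, and any tree decomposition puts a clique entirely inside one bag — forcing width ≥ 3. The upper and lower bounds meet at 3, so that is the treewidth.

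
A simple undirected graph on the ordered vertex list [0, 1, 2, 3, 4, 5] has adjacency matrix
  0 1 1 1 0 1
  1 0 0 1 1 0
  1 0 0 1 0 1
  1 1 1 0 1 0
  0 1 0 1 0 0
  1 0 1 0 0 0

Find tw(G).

A width-2 tree decomposition is:
Bags: B1 = {0, 2, 3}  B2 = {0, 1, 3}  B3 = {0, 2, 5}  B4 = {1, 3, 4}
Tree: B1–B2, B1–B3, B2–B4
Every bag has size at most 3, so the width is 3 − 1 = 2 and tw(G) ≤ 2. Conversely, {0, 1, 3} is a clique of size 3, and the vertices of any clique must share a bag in every tree decomposition; so some bag has ≥ 3 vertices and tw(G) ≥ 2. Hence tw(G) = 2 exactly.

2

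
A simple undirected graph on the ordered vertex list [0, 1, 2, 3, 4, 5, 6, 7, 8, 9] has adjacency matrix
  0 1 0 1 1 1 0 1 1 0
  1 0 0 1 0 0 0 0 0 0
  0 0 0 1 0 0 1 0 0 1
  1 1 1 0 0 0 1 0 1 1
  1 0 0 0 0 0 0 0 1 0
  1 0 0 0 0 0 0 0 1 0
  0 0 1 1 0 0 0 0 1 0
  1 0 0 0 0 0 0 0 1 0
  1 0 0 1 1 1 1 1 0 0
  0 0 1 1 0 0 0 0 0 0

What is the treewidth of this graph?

2

A width-2 tree decomposition is:
Bags: B1 = {0, 3, 8}  B2 = {3, 6, 8}  B3 = {0, 7, 8}  B4 = {2, 3, 6}  B5 = {0, 5, 8}  B6 = {2, 3, 9}  B7 = {0, 4, 8}  B8 = {0, 1, 3}
Tree: B1–B2, B1–B3, B2–B4, B3–B5, B4–B6, B5–B7, B1–B8
Every bag has size at most 3, so the width is 3 − 1 = 2 and tw(G) ≤ 2. On the other hand G contains the 3-clique {0, 3, 8}. A clique must lie in a single bag of any decomposition, so no decomposition can have width below 2. Therefore the treewidth is 2.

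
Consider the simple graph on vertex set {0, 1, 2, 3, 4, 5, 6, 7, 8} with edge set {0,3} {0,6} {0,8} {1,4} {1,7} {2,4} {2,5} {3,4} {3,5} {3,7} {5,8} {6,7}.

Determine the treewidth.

A width-3 tree decomposition is:
Bags: B1 = {1, 2, 4, 7}  B2 = {2, 3, 4, 7}  B3 = {2, 3, 5, 7}  B4 = {3, 5, 6, 7}  B5 = {0, 3, 5, 6}  B6 = {0, 5, 6, 8}
Tree: B1–B2, B2–B3, B3–B4, B4–B5, B5–B6
The largest bag has 4 vertices, giving width 3; this decomposition certifies tw(G) ≤ 3. For the lower bound: the 4 vertex sets {1,2,4}, {7}, {3}, {0,5,6,8} are disjoint, each induces a connected subgraph, and every pair is joined by at least one edge of G. Contracting each set to a single vertex therefore yields K_{4} as a minor, and since treewidth is minor-monotone, tw(G) ≥ tw(K_{4}) = 3. Hence tw(G) = 3 exactly.

3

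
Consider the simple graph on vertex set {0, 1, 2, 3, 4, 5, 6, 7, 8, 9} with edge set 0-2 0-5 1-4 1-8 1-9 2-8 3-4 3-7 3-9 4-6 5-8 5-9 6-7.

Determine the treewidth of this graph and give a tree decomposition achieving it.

Every bag has size at most 3, so the width is 3 − 1 = 2 and tw(G) ≤ 2. Since 6–7–3–4–6 is a cycle in G, G is not acyclic. Forests are exactly the graphs of treewidth ≤ 1, so tw(G) ≥ 2. Combining the bounds, tw(G) = 2.

Treewidth 2.
One such decomposition:
Bags: B1 = {4, 6, 7}  B2 = {3, 4, 7}  B3 = {1, 3, 4}  B4 = {1, 3, 9}  B5 = {1, 8, 9}  B6 = {5, 8, 9}  B7 = {2, 5, 8}  B8 = {0, 2, 5}
Tree: B1–B2, B2–B3, B3–B4, B4–B5, B5–B6, B6–B7, B7–B8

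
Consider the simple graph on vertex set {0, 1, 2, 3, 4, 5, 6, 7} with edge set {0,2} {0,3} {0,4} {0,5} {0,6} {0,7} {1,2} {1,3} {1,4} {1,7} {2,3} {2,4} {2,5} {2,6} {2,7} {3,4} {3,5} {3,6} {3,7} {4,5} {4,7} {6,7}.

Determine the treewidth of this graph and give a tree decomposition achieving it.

Treewidth 4.
Bags: B1 = {1, 2, 3, 4, 7}  B2 = {0, 2, 3, 4, 7}  B3 = {0, 2, 3, 6, 7}  B4 = {0, 2, 3, 4, 5}
Tree: B1–B2, B2–B3, B2–B4

Each bag holds 5 vertices, so the decomposition has width 4, which upper-bounds the treewidth. On the other hand G contains the 5-clique {0, 2, 3, 4, 5}. A clique must lie in a single bag of any decomposition, so no decomposition can have width below 4. Combining the bounds, tw(G) = 4.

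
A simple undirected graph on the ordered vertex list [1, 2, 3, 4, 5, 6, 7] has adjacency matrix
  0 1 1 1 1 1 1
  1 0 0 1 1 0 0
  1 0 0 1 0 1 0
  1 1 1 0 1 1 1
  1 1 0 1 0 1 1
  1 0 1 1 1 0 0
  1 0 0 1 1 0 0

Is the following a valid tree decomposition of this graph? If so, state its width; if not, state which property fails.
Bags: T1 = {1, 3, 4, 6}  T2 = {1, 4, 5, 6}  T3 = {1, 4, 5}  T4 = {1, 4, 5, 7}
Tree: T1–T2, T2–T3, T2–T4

A tree decomposition must satisfy three properties: every vertex lies in some bag; for every edge, both endpoints lie together in some bag; and for every vertex, the bags containing it form a connected subtree. Here vertex 2 appears in no bag, so the decomposition is invalid.

No — vertex 2 appears in no bag.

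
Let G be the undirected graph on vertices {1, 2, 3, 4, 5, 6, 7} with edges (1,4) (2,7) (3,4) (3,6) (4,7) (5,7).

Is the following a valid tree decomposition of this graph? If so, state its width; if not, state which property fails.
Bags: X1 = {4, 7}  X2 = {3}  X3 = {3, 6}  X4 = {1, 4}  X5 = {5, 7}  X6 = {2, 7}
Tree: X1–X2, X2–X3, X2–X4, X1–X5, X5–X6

No — edge (4,3) lies in no bag.

A tree decomposition must satisfy three properties: every vertex lies in some bag; for every edge, both endpoints lie together in some bag; and for every vertex, the bags containing it form a connected subtree. Here edge (4,3) lies in no bag, so the decomposition is invalid.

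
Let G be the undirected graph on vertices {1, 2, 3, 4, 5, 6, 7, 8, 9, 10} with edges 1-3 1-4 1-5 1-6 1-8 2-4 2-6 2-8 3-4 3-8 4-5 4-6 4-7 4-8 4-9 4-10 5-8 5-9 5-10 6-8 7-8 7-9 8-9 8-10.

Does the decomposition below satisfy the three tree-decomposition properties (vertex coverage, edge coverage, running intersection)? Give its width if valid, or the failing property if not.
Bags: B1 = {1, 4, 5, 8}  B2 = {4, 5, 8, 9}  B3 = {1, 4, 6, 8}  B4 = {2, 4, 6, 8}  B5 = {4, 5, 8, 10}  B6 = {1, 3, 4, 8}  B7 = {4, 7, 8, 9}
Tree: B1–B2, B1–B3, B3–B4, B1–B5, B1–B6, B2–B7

Every vertex of G appears in some bag (union = {1, 2, 3, 4, 5, 6, 7, 8, 9, 10}); every edge is covered by a bag; and for each vertex v the set of bags containing v is connected in the bag tree. The decomposition is therefore valid. The largest bag has 4 vertices, so the width is 3.

Yes; width 3.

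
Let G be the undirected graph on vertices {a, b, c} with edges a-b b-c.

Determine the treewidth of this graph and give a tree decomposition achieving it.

Every bag has size at most 2, so the width is 2 − 1 = 1 and tw(G) ≤ 1. Since G has at least one edge (e.g. c–b), it is not an edgeless graph, so tw(G) ≥ 1. The upper and lower bounds meet at 1, so that is the treewidth.

Treewidth 1.
Bags: B1 = {b, c}  B2 = {a, b}
Tree: B1–B2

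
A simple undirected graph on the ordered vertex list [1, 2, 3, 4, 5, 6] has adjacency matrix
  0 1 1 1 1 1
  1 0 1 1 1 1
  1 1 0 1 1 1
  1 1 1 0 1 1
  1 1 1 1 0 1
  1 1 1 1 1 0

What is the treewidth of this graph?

A width-5 tree decomposition is:
Bags: B1 = {1, 2, 3, 4, 5, 6}
Tree: (single bag)
With just one bag of size 6, the width is 6 − 1 = 5, so tw(G) ≤ 5. Conversely, {1, 2, 3, 4, 5, 6} is a clique of size 6, and the vertices of any clique must share a bag in every tree decomposition; so some bag has ≥ 6 vertices and tw(G) ≥ 5. The upper and lower bounds meet at 5, so that is the treewidth.

5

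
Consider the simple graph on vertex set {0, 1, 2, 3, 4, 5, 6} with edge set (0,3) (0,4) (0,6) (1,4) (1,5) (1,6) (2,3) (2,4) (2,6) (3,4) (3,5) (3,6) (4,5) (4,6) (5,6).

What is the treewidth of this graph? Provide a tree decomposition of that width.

Treewidth 3.
One such decomposition:
Bags: B1 = {0, 3, 4, 6}  B2 = {3, 4, 5, 6}  B3 = {2, 3, 4, 6}  B4 = {1, 4, 5, 6}
Tree: B1–B2, B2–B3, B2–B4

Every bag has size at most 4, so the width is 4 − 1 = 3 and tw(G) ≤ 3. For the lower bound, the 4 vertices {1, 4, 5, 6} are pairwise adjacent, and any tree decomposition puts a clique entirely inside one bag — forcing width ≥ 3. Hence tw(G) = 3 exactly.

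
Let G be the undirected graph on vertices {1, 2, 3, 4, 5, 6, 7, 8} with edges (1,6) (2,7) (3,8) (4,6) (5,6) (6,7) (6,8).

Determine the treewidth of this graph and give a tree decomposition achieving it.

Each bag holds 2 vertices, so the decomposition has width 1, which upper-bounds the treewidth. Since G has at least one edge (e.g. 7–6), it is not an edgeless graph, so tw(G) ≥ 1. The upper and lower bounds meet at 1, so that is the treewidth.

Treewidth 1.
One such decomposition:
Bags: B1 = {6, 7}  B2 = {6, 8}  B3 = {3, 8}  B4 = {1, 6}  B5 = {4, 6}  B6 = {2, 7}  B7 = {5, 6}
Tree: B1–B2, B2–B3, B1–B4, B4–B5, B1–B6, B4–B7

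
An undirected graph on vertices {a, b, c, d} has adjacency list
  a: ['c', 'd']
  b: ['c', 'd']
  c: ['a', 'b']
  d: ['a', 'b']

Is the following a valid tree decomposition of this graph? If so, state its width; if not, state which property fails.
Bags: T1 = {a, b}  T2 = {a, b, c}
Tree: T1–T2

No — vertex d appears in no bag.

A tree decomposition must satisfy three properties: every vertex lies in some bag; for every edge, both endpoints lie together in some bag; and for every vertex, the bags containing it form a connected subtree. Here vertex d appears in no bag, so the decomposition is invalid.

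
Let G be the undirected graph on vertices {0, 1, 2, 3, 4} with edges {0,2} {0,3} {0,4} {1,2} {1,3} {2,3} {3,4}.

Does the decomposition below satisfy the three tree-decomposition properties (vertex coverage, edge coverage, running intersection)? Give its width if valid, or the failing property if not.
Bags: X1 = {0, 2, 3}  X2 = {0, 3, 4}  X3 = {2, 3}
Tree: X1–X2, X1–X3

No — vertex 1 appears in no bag.

A tree decomposition must satisfy three properties: every vertex lies in some bag; for every edge, both endpoints lie together in some bag; and for every vertex, the bags containing it form a connected subtree. Here vertex 1 appears in no bag, so the decomposition is invalid.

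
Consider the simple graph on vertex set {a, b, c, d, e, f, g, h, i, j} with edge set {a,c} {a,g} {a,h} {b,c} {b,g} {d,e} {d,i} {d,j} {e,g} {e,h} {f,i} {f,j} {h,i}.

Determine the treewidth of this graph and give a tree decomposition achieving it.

Treewidth 2.
One optimal decomposition is:
Bags: B1 = {b, c, g}  B2 = {a, c, g}  B3 = {a, e, g}  B4 = {a, e, h}  B5 = {d, e, h}  B6 = {d, h, i}  B7 = {d, i, j}  B8 = {f, i, j}
Tree: B1–B2, B2–B3, B3–B4, B4–B5, B5–B6, B6–B7, B7–B8

The largest bag has 3 vertices, giving width 2; this decomposition certifies tw(G) ≤ 2. For the lower bound, G contains the cycle b–c–a–g–b, so G is not a forest; only forests have treewidth ≤ 1, hence tw(G) ≥ 2. Therefore the treewidth is 2.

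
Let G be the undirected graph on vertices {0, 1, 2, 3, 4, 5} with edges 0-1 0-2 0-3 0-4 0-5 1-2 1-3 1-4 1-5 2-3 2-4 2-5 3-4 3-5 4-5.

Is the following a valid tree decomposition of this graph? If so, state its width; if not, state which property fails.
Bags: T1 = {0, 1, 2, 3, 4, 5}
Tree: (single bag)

Vertex coverage: the bags together contain {0, 1, 2, 3, 4, 5}, the full vertex set. Edge coverage: each edge of G has both endpoints in at least one bag. Running intersection: for every vertex, the bags containing it form a connected subtree. All three properties hold, so this is a valid tree decomposition of width max|bag| − 1 = 5, and hence tw(G) ≤ 5.

Yes; width 5.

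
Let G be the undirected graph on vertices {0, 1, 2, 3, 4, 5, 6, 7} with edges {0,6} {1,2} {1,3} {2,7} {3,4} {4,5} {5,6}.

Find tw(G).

1

A width-1 tree decomposition is:
Bags: B1 = {2, 7}  B2 = {1, 2}  B3 = {1, 3}  B4 = {3, 4}  B5 = {4, 5}  B6 = {5, 6}  B7 = {0, 6}
Tree: B1–B2, B2–B3, B3–B4, B4–B5, B5–B6, B6–B7
The largest bag has 2 vertices, giving width 1; this decomposition certifies tw(G) ≤ 1. Since G has at least one edge (e.g. 7–2), it is not an edgeless graph, so tw(G) ≥ 1. Combining the bounds, tw(G) = 1.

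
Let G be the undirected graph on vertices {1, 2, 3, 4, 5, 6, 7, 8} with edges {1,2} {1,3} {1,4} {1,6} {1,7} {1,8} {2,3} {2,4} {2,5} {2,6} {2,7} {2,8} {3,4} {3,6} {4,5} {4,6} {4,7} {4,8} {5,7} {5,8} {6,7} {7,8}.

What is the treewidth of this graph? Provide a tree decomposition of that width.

The largest bag has 5 vertices, giving width 4; this decomposition certifies tw(G) ≤ 4. For the lower bound, the 5 vertices {1, 2, 4, 7, 8} are pairwise adjacent, and any tree decomposition puts a clique entirely inside one bag — forcing width ≥ 4. The upper and lower bounds meet at 4, so that is the treewidth.

Treewidth 4.
One optimal decomposition is:
Bags: B1 = {1, 2, 4, 7, 8}  B2 = {1, 2, 4, 6, 7}  B3 = {1, 2, 3, 4, 6}  B4 = {2, 4, 5, 7, 8}
Tree: B1–B2, B2–B3, B1–B4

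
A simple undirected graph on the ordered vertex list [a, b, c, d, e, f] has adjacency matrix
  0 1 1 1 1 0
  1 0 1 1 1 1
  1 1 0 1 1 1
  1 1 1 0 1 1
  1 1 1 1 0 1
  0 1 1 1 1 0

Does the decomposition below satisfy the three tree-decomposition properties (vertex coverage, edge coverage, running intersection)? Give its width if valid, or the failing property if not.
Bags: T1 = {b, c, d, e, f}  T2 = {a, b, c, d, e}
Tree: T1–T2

Yes; width 4.

Checking the three conditions: (i) the bags cover all of {a, b, c, d, e, f}; (ii) for each edge, some bag contains both endpoints; (iii) the bags containing any fixed vertex form a subtree. All hold, so the decomposition is valid with width 5 − 1 = 4.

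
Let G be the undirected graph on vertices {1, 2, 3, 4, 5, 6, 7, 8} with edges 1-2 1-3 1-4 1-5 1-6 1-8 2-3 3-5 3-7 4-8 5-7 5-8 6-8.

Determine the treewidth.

2

A width-2 tree decomposition is:
Bags: B1 = {1, 3, 5}  B2 = {3, 5, 7}  B3 = {1, 5, 8}  B4 = {1, 2, 3}  B5 = {1, 6, 8}  B6 = {1, 4, 8}
Tree: B1–B2, B1–B3, B1–B4, B3–B5, B5–B6
Every bag has size at most 3, so the width is 3 − 1 = 2 and tw(G) ≤ 2. Conversely, {1, 4, 8} is a clique of size 3, and the vertices of any clique must share a bag in every tree decomposition; so some bag has ≥ 3 vertices and tw(G) ≥ 2. The upper and lower bounds meet at 2, so that is the treewidth.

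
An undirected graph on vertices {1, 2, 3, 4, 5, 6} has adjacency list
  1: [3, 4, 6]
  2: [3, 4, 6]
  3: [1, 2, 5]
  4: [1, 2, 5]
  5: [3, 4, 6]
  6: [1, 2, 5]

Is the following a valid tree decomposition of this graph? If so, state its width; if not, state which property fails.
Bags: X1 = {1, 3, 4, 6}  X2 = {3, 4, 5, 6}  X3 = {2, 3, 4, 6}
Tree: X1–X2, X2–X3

Checking the three conditions: (i) the bags cover all of {1, 2, 3, 4, 5, 6}; (ii) for each edge, some bag contains both endpoints; (iii) the bags containing any fixed vertex form a subtree. All hold, so the decomposition is valid with width 4 − 1 = 3.

Yes; width 3.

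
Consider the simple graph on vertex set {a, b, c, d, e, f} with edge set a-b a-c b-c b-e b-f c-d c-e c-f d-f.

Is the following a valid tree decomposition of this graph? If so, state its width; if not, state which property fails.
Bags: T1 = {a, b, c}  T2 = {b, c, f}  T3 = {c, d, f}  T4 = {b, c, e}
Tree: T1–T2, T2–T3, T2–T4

Yes; width 2.

Vertex coverage: the bags together contain {a, b, c, d, e, f}, the full vertex set. Edge coverage: each edge of G has both endpoints in at least one bag. Running intersection: for every vertex, the bags containing it form a connected subtree. All three properties hold, so this is a valid tree decomposition of width max|bag| − 1 = 2, and hence tw(G) ≤ 2.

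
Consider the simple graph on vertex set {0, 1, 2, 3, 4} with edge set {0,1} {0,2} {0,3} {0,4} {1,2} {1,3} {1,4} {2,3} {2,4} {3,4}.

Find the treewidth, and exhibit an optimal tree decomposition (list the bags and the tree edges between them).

A single bag containing all 5 vertices is trivially a valid decomposition of width 4. Conversely, {0, 1, 2, 3, 4} is a clique of size 5, and the vertices of any clique must share a bag in every tree decomposition; so some bag has ≥ 5 vertices and tw(G) ≥ 4. Combining the bounds, tw(G) = 4.

Treewidth 4.
One such decomposition:
Bags: B1 = {0, 1, 2, 3, 4}
Tree: (single bag)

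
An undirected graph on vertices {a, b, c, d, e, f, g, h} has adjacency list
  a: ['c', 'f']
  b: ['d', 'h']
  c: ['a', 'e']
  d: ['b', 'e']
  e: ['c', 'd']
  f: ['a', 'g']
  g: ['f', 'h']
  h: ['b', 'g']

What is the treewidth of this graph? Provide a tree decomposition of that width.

Treewidth 2.
One optimal decomposition is:
Bags: B1 = {f, g, h}  B2 = {b, f, h}  B3 = {b, d, f}  B4 = {d, e, f}  B5 = {c, e, f}  B6 = {a, c, f}
Tree: B1–B2, B2–B3, B3–B4, B4–B5, B5–B6

Every bag has size at most 3, so the width is 3 − 1 = 2 and tw(G) ≤ 2. Since f–g–h–b–d–e–c–a–f is a cycle in G, G is not acyclic. Forests are exactly the graphs of treewidth ≤ 1, so tw(G) ≥ 2. Hence tw(G) = 2 exactly.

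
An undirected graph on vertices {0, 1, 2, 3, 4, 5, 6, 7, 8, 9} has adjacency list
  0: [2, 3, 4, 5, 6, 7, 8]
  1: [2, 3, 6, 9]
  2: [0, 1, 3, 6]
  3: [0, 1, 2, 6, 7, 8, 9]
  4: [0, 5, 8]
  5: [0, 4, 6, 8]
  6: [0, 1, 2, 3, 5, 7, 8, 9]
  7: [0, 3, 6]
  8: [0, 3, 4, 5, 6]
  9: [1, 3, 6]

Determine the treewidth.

A width-3 tree decomposition is:
Bags: B1 = {0, 3, 6, 8}  B2 = {0, 2, 3, 6}  B3 = {0, 5, 6, 8}  B4 = {0, 3, 6, 7}  B5 = {1, 2, 3, 6}  B6 = {1, 3, 6, 9}  B7 = {0, 4, 5, 8}
Tree: B1–B2, B1–B3, B1–B4, B2–B5, B5–B6, B3–B7
Each bag holds 4 vertices, so the decomposition has width 3, which upper-bounds the treewidth. On the other hand G contains the 4-clique {0, 4, 5, 8}. A clique must lie in a single bag of any decomposition, so no decomposition can have width below 3. Therefore the treewidth is 3.

3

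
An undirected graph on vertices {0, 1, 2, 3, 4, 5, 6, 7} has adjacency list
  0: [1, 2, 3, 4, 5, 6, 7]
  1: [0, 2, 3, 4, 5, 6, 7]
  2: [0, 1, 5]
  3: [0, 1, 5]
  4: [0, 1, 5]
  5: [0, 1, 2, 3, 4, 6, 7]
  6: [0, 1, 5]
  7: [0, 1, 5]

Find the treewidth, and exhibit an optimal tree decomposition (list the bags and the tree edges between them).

Treewidth 3.
Bags: B1 = {0, 1, 2, 5}  B2 = {0, 1, 3, 5}  B3 = {0, 1, 5, 6}  B4 = {0, 1, 5, 7}  B5 = {0, 1, 4, 5}
Tree: B1–B2, B2–B3, B1–B4, B2–B5

The largest bag has 4 vertices, giving width 3; this decomposition certifies tw(G) ≤ 3. For the lower bound, the 4 vertices {0, 1, 2, 5} are pairwise adjacent, and any tree decomposition puts a clique entirely inside one bag — forcing width ≥ 3. The upper and lower bounds meet at 3, so that is the treewidth.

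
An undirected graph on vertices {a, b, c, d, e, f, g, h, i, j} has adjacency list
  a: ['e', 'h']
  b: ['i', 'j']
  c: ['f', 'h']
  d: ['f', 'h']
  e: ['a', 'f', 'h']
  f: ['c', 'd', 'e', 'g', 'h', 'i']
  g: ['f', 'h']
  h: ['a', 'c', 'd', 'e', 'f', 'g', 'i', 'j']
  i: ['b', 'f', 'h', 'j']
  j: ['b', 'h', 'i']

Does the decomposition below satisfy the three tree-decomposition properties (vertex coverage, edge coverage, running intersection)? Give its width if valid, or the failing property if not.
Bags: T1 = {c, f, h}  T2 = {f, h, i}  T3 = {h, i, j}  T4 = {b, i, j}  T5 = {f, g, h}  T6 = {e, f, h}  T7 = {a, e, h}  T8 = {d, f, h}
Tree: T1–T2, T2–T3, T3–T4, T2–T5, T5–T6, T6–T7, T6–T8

Checking the three conditions: (i) the bags cover all of {a, b, c, d, e, f, g, h, i, j}; (ii) for each edge, some bag contains both endpoints; (iii) the bags containing any fixed vertex form a subtree. All hold, so the decomposition is valid with width 3 − 1 = 2.

Yes; width 2.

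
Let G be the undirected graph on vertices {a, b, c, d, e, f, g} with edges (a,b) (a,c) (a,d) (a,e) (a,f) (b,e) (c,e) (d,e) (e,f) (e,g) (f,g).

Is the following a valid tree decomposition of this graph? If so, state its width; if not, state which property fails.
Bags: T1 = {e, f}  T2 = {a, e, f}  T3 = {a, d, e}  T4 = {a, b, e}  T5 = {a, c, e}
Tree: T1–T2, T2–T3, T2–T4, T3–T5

No — vertex g appears in no bag.

A tree decomposition must satisfy three properties: every vertex lies in some bag; for every edge, both endpoints lie together in some bag; and for every vertex, the bags containing it form a connected subtree. Here vertex g appears in no bag, so the decomposition is invalid.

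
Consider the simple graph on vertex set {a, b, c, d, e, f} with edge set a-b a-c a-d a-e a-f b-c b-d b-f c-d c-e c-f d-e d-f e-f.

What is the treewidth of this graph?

4

A width-4 tree decomposition is:
Bags: B1 = {a, b, c, d, f}  B2 = {a, c, d, e, f}
Tree: B1–B2
The largest bag has 5 vertices, giving width 4; this decomposition certifies tw(G) ≤ 4. Conversely, {a, c, d, e, f} is a clique of size 5, and the vertices of any clique must share a bag in every tree decomposition; so some bag has ≥ 5 vertices and tw(G) ≥ 4. The upper and lower bounds meet at 4, so that is the treewidth.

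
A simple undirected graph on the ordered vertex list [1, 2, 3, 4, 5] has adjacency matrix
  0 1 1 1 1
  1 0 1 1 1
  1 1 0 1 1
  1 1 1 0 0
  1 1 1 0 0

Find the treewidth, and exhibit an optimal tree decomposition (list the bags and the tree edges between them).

Treewidth 3.
Bags: B1 = {1, 2, 3, 4}  B2 = {1, 2, 3, 5}
Tree: B1–B2

The largest bag has 4 vertices, giving width 3; this decomposition certifies tw(G) ≤ 3. Conversely, {1, 2, 3, 4} is a clique of size 4, and the vertices of any clique must share a bag in every tree decomposition; so some bag has ≥ 4 vertices and tw(G) ≥ 3. Combining the bounds, tw(G) = 3.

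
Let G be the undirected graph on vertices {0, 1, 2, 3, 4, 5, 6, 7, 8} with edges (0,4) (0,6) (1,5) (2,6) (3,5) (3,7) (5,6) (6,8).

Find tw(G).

1

A width-1 tree decomposition is:
Bags: B1 = {5, 6}  B2 = {0, 6}  B3 = {0, 4}  B4 = {6, 8}  B5 = {2, 6}  B6 = {3, 5}  B7 = {3, 7}  B8 = {1, 5}
Tree: B1–B2, B2–B3, B1–B4, B2–B5, B1–B6, B6–B7, B1–B8
Every bag has size at most 2, so the width is 2 − 1 = 1 and tw(G) ≤ 1. Since G has at least one edge (e.g. 5–6), it is not an edgeless graph, so tw(G) ≥ 1. The upper and lower bounds meet at 1, so that is the treewidth.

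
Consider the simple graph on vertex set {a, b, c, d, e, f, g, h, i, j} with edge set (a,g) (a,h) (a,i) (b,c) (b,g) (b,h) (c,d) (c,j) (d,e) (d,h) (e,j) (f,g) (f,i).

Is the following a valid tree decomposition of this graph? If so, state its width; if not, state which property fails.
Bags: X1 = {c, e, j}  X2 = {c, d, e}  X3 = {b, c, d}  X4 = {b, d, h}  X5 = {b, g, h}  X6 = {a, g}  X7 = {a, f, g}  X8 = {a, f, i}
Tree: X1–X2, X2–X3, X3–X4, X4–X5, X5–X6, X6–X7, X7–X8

No — edge (h,a) lies in no bag.

A tree decomposition must satisfy three properties: every vertex lies in some bag; for every edge, both endpoints lie together in some bag; and for every vertex, the bags containing it form a connected subtree. Here edge (h,a) lies in no bag, so the decomposition is invalid.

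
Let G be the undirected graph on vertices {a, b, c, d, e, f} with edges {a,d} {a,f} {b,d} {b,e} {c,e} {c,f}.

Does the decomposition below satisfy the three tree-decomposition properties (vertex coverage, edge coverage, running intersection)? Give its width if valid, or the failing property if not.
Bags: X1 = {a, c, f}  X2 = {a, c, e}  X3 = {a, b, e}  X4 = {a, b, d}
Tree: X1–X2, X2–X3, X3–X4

Yes; width 2.

Every vertex of G appears in some bag (union = {a, b, c, d, e, f}); every edge is covered by a bag; and for each vertex v the set of bags containing v is connected in the bag tree. The decomposition is therefore valid. The largest bag has 3 vertices, so the width is 2.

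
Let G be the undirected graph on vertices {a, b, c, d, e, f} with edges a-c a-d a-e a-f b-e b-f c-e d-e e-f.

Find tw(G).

2

A width-2 tree decomposition is:
Bags: B1 = {b, e, f}  B2 = {a, e, f}  B3 = {a, c, e}  B4 = {a, d, e}
Tree: B1–B2, B2–B3, B3–B4
Every bag has size at most 3, so the width is 3 − 1 = 2 and tw(G) ≤ 2. For the lower bound, the 3 vertices {a, d, e} are pairwise adjacent, and any tree decomposition puts a clique entirely inside one bag — forcing width ≥ 2. Hence tw(G) = 2 exactly.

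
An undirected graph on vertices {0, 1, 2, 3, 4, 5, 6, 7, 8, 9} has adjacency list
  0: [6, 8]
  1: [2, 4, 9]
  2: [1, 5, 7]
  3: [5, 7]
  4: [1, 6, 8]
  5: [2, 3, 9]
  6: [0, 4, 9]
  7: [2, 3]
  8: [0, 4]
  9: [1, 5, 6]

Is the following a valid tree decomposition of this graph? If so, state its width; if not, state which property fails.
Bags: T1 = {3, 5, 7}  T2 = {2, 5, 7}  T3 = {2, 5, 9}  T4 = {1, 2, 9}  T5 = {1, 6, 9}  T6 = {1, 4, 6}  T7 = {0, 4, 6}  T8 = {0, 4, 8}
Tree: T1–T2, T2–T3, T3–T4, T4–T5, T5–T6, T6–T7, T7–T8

Yes; width 2.

Checking the three conditions: (i) the bags cover all of {0, 1, 2, 3, 4, 5, 6, 7, 8, 9}; (ii) for each edge, some bag contains both endpoints; (iii) the bags containing any fixed vertex form a subtree. All hold, so the decomposition is valid with width 3 − 1 = 2.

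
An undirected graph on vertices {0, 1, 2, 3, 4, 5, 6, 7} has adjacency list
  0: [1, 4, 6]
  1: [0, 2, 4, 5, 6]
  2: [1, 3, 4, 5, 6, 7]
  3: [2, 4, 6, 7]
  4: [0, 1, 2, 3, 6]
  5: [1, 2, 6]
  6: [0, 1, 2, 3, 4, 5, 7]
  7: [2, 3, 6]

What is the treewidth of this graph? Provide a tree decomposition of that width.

Treewidth 3.
One such decomposition:
Bags: B1 = {1, 2, 4, 6}  B2 = {2, 3, 4, 6}  B3 = {0, 1, 4, 6}  B4 = {2, 3, 6, 7}  B5 = {1, 2, 5, 6}
Tree: B1–B2, B1–B3, B2–B4, B1–B5

Each bag holds 4 vertices, so the decomposition has width 3, which upper-bounds the treewidth. For the lower bound, the 4 vertices {0, 1, 4, 6} are pairwise adjacent, and any tree decomposition puts a clique entirely inside one bag — forcing width ≥ 3. Hence tw(G) = 3 exactly.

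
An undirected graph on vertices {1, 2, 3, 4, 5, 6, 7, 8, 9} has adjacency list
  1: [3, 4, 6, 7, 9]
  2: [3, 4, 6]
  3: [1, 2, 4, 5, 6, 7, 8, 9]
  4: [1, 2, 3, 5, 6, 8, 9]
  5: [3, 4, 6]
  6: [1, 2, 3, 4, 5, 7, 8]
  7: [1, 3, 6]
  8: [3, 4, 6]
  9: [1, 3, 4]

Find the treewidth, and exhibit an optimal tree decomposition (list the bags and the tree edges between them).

Each bag holds 4 vertices, so the decomposition has width 3, which upper-bounds the treewidth. Conversely, {1, 3, 4, 9} is a clique of size 4, and the vertices of any clique must share a bag in every tree decomposition; so some bag has ≥ 4 vertices and tw(G) ≥ 3. Hence tw(G) = 3 exactly.

Treewidth 3.
One optimal decomposition is:
Bags: B1 = {3, 4, 5, 6}  B2 = {1, 3, 4, 6}  B3 = {3, 4, 6, 8}  B4 = {1, 3, 6, 7}  B5 = {1, 3, 4, 9}  B6 = {2, 3, 4, 6}
Tree: B1–B2, B1–B3, B2–B4, B2–B5, B2–B6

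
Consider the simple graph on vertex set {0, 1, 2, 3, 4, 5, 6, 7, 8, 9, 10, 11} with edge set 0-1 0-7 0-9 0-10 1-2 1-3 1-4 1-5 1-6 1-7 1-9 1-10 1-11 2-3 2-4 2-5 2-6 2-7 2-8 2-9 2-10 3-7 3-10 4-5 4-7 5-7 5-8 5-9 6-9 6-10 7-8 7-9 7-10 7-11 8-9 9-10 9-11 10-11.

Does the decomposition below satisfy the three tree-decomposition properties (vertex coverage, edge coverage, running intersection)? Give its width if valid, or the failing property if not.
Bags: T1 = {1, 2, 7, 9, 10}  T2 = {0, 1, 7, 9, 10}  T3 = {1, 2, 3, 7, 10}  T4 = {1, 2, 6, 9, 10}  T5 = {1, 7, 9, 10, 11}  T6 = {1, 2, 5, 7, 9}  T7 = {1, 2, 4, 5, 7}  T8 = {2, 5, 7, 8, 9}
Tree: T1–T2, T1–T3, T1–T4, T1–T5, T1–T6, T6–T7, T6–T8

Checking the three conditions: (i) the bags cover all of {0, 1, 2, 3, 4, 5, 6, 7, 8, 9, 10, 11}; (ii) for each edge, some bag contains both endpoints; (iii) the bags containing any fixed vertex form a subtree. All hold, so the decomposition is valid with width 5 − 1 = 4.

Yes; width 4.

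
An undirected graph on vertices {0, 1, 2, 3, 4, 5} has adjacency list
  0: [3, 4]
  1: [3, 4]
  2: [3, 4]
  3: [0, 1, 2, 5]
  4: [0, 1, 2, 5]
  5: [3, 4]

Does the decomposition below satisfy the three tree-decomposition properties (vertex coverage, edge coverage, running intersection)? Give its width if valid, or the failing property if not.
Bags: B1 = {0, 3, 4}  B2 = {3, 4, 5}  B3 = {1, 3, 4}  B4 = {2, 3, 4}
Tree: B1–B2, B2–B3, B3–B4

Yes; width 2.

Vertex coverage: the bags together contain {0, 1, 2, 3, 4, 5}, the full vertex set. Edge coverage: each edge of G has both endpoints in at least one bag. Running intersection: for every vertex, the bags containing it form a connected subtree. All three properties hold, so this is a valid tree decomposition of width max|bag| − 1 = 2, and hence tw(G) ≤ 2.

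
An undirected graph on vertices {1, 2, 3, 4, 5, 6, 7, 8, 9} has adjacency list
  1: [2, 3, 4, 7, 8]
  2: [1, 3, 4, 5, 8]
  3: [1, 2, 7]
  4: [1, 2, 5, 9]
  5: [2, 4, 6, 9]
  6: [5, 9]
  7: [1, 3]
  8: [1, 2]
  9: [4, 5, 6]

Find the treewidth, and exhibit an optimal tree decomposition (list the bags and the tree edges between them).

Every bag has size at most 3, so the width is 3 − 1 = 2 and tw(G) ≤ 2. Conversely, {1, 2, 8} is a clique of size 3, and the vertices of any clique must share a bag in every tree decomposition; so some bag has ≥ 3 vertices and tw(G) ≥ 2. Hence tw(G) = 2 exactly.

Treewidth 2.
One optimal decomposition is:
Bags: B1 = {4, 5, 9}  B2 = {2, 4, 5}  B3 = {1, 2, 4}  B4 = {1, 2, 8}  B5 = {1, 2, 3}  B6 = {5, 6, 9}  B7 = {1, 3, 7}
Tree: B1–B2, B2–B3, B3–B4, B3–B5, B1–B6, B5–B7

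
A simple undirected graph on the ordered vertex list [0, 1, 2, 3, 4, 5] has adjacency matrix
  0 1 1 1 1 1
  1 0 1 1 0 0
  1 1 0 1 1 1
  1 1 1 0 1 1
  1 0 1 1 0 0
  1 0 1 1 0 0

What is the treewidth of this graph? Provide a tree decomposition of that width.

The largest bag has 4 vertices, giving width 3; this decomposition certifies tw(G) ≤ 3. On the other hand G contains the 4-clique {0, 1, 2, 3}. A clique must lie in a single bag of any decomposition, so no decomposition can have width below 3. Hence tw(G) = 3 exactly.

Treewidth 3.
One optimal decomposition is:
Bags: B1 = {0, 1, 2, 3}  B2 = {0, 2, 3, 5}  B3 = {0, 2, 3, 4}
Tree: B1–B2, B1–B3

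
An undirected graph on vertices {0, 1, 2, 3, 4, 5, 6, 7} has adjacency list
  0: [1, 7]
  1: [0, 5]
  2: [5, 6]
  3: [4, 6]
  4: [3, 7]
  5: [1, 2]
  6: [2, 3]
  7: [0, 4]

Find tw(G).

A width-2 tree decomposition is:
Bags: B1 = {0, 4, 7}  B2 = {0, 3, 4}  B3 = {0, 3, 6}  B4 = {0, 2, 6}  B5 = {0, 2, 5}  B6 = {0, 1, 5}
Tree: B1–B2, B2–B3, B3–B4, B4–B5, B5–B6
Each bag holds 3 vertices, so the decomposition has width 2, which upper-bounds the treewidth. Since 0–7–4–3–6–2–5–1–0 is a cycle in G, G is not acyclic. Forests are exactly the graphs of treewidth ≤ 1, so tw(G) ≥ 2. Hence tw(G) = 2 exactly.

2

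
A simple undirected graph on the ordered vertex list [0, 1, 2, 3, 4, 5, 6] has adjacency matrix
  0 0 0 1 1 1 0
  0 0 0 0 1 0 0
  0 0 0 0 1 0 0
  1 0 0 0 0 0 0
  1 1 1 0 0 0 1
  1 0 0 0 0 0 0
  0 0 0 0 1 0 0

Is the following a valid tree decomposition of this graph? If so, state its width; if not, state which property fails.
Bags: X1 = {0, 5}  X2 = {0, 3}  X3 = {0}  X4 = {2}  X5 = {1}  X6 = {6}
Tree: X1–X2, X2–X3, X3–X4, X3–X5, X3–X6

No — vertex 4 appears in no bag.

A tree decomposition must satisfy three properties: every vertex lies in some bag; for every edge, both endpoints lie together in some bag; and for every vertex, the bags containing it form a connected subtree. Here vertex 4 appears in no bag, so the decomposition is invalid.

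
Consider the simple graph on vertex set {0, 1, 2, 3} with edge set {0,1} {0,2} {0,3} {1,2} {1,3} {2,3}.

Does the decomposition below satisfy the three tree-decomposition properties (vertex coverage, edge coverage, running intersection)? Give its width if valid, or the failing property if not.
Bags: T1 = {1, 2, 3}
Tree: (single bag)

A tree decomposition must satisfy three properties: every vertex lies in some bag; for every edge, both endpoints lie together in some bag; and for every vertex, the bags containing it form a connected subtree. Here vertex 0 appears in no bag, so the decomposition is invalid.

No — vertex 0 appears in no bag.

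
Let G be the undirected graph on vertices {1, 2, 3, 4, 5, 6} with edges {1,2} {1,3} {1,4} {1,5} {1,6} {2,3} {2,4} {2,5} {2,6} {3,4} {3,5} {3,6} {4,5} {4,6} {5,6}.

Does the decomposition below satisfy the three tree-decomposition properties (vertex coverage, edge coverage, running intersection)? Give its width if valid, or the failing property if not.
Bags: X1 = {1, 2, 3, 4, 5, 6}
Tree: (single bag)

Vertex coverage: the bags together contain {1, 2, 3, 4, 5, 6}, the full vertex set. Edge coverage: each edge of G has both endpoints in at least one bag. Running intersection: for every vertex, the bags containing it form a connected subtree. All three properties hold, so this is a valid tree decomposition of width max|bag| − 1 = 5, and hence tw(G) ≤ 5.

Yes; width 5.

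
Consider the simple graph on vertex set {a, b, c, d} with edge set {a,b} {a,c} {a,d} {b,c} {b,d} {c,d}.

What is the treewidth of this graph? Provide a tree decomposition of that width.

Treewidth 3.
One such decomposition:
Bags: B1 = {a, b, c, d}
Tree: (single bag)

With just one bag of size 4, the width is 4 − 1 = 3, so tw(G) ≤ 3. For the lower bound, the 4 vertices {a, b, c, d} are pairwise adjacent, and any tree decomposition puts a clique entirely inside one bag — forcing width ≥ 3. The upper and lower bounds meet at 3, so that is the treewidth.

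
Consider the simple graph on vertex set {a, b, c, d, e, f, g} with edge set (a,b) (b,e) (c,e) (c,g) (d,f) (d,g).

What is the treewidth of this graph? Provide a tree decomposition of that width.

Treewidth 1.
Bags: B1 = {d, f}  B2 = {d, g}  B3 = {c, g}  B4 = {c, e}  B5 = {b, e}  B6 = {a, b}
Tree: B1–B2, B2–B3, B3–B4, B4–B5, B5–B6

The largest bag has 2 vertices, giving width 1; this decomposition certifies tw(G) ≤ 1. Any graph with an edge has treewidth ≥ 1, and G has the edge f–d. Combining the bounds, tw(G) = 1.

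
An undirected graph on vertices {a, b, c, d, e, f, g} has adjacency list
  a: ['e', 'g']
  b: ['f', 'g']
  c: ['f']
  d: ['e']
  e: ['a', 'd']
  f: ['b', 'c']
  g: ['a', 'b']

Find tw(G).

1

A width-1 tree decomposition is:
Bags: B1 = {d, e}  B2 = {a, e}  B3 = {a, g}  B4 = {b, g}  B5 = {b, f}  B6 = {c, f}
Tree: B1–B2, B2–B3, B3–B4, B4–B5, B5–B6
Every bag has size at most 2, so the width is 2 − 1 = 1 and tw(G) ≤ 1. G has an edge, so its treewidth is at least 1. Therefore the treewidth is 1.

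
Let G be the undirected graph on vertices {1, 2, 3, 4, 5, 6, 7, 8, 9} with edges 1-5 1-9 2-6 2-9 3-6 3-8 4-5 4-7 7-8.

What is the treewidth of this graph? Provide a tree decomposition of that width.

Each bag holds 3 vertices, so the decomposition has width 2, which upper-bounds the treewidth. Since 7–4–5–1–9–2–6–3–8–7 is a cycle in G, G is not acyclic. Forests are exactly the graphs of treewidth ≤ 1, so tw(G) ≥ 2. The upper and lower bounds meet at 2, so that is the treewidth.

Treewidth 2.
One optimal decomposition is:
Bags: B1 = {4, 5, 7}  B2 = {1, 5, 7}  B3 = {1, 7, 9}  B4 = {2, 7, 9}  B5 = {2, 6, 7}  B6 = {3, 6, 7}  B7 = {3, 7, 8}
Tree: B1–B2, B2–B3, B3–B4, B4–B5, B5–B6, B6–B7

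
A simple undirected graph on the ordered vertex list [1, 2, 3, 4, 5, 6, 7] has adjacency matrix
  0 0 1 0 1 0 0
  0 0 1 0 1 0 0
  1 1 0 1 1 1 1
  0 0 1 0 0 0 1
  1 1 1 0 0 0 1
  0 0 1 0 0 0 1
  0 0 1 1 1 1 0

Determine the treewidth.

A width-2 tree decomposition is:
Bags: B1 = {3, 5, 7}  B2 = {3, 6, 7}  B3 = {2, 3, 5}  B4 = {3, 4, 7}  B5 = {1, 3, 5}
Tree: B1–B2, B1–B3, B1–B4, B1–B5
The largest bag has 3 vertices, giving width 2; this decomposition certifies tw(G) ≤ 2. Conversely, {3, 4, 7} is a clique of size 3, and the vertices of any clique must share a bag in every tree decomposition; so some bag has ≥ 3 vertices and tw(G) ≥ 2. Combining the bounds, tw(G) = 2.

2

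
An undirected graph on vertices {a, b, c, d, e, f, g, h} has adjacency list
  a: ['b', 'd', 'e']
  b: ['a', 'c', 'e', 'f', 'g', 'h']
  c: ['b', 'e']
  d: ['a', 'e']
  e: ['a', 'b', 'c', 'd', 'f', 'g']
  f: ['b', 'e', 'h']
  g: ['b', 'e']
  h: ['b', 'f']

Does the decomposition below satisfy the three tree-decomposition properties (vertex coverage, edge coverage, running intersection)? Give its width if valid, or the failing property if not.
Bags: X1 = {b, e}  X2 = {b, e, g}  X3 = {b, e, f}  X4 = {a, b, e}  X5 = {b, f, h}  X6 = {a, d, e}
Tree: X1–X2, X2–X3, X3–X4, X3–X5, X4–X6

A tree decomposition must satisfy three properties: every vertex lies in some bag; for every edge, both endpoints lie together in some bag; and for every vertex, the bags containing it form a connected subtree. Here vertex c appears in no bag, so the decomposition is invalid.

No — vertex c appears in no bag.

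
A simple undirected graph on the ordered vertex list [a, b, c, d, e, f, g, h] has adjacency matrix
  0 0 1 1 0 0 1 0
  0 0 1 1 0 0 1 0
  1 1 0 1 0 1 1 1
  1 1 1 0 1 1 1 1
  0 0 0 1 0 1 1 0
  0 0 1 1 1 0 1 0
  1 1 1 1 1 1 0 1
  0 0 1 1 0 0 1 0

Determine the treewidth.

3

A width-3 tree decomposition is:
Bags: B1 = {a, c, d, g}  B2 = {c, d, f, g}  B3 = {c, d, g, h}  B4 = {b, c, d, g}  B5 = {d, e, f, g}
Tree: B1–B2, B2–B3, B1–B4, B2–B5
The largest bag has 4 vertices, giving width 3; this decomposition certifies tw(G) ≤ 3. For the lower bound, the 4 vertices {d, e, f, g} are pairwise adjacent, and any tree decomposition puts a clique entirely inside one bag — forcing width ≥ 3. Therefore the treewidth is 3.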